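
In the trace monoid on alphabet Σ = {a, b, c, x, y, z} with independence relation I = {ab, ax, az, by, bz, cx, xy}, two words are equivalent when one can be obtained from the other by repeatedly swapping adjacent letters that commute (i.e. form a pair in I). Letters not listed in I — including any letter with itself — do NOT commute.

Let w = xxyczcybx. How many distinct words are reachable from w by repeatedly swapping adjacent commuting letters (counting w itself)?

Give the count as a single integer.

#0=x has no predecessor
#1=x depends on [0:x]
#2=y has no predecessor
#3=c depends on [2:y]
#4=z depends on [1:x, 3:c]
#5=c depends on [4:z]
#6=y depends on [5:c]
#7=b depends on [5:c]
#8=x depends on [7:b]
sources: [0:x, 2:y]
N(rest) = Σ N(rest − s) over sources s of rest; N(one piece) = 1:
  size 1 → [6]=1  [8]=1
  size 2 → [6,8]=2  [7,8]=1
  size 3 → [6,7,8]=3
  size 4 → [5,6,7,8]=3
  size 5 → [4,5,6,7,8]=3
  size 6 → [1,4,5,6,7,8]=3  [3,4,5,6,7,8]=3
  size 7 → [0,1,4,5,6,7,8]=3  [1,3,4,5,6,7,8]=6  [2,3,4,5,6,7,8]=3
  first=0(x) contributes 9
  first=2(y) contributes 9
|[w]| = 18

18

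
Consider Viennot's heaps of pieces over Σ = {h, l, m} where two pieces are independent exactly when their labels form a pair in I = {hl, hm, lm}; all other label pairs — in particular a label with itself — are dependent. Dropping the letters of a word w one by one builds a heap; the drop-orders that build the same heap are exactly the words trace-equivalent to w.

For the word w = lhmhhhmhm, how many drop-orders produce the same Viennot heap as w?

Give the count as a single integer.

piece 0:l — minimal
piece 1:h — minimal
piece 2:m — minimal
piece 3:h rests on {1:h}
piece 4:h rests on {3:h}
piece 5:h rests on {4:h}
piece 6:m rests on {2:m}
piece 7:h rests on {5:h}
piece 8:m rests on {6:m}
minimal pieces: {0:l, 1:h, 2:m}
ways to finish when only these pieces remain (= sum over removing one remaining piece with nothing left below it):
  1 left: {0}→1  {7}→1  {8}→1
  2 left: {0,7}→2  {0,8}→2  {5,7}→1  {6,8}→1  {7,8}→2
  3 left: {0,5,7}→3  {0,6,8}→3  {0,7,8}→6  {2,6,8}→1  {4,5,7}→1  {5,7,8}→3  {6,7,8}→3
  4 left: {0,2,6,8}→4  {0,4,5,7}→4  {0,5,7,8}→12  {0,6,7,8}→12  {2,6,7,8}→4  {3,4,5,7}→1  {4,5,7,8}→4  {5,6,7,8}→6
  5 left: {0,2,6,7,8}→20  {0,3,4,5,7}→5  {0,4,5,7,8}→20  {0,5,6,7,8}→30  {1,3,4,5,7}→1  {2,5,6,7,8}→10  {3,4,5,7,8}→5  {4,5,6,7,8}→10
  6 left: {0,1,3,4,5,7}→6  {0,2,5,6,7,8}→60  {0,3,4,5,7,8}→30  {0,4,5,6,7,8}→60  {1,3,4,5,7,8}→6  {2,4,5,6,7,8}→20  {3,4,5,6,7,8}→15
  7 left: {0,1,3,4,5,7,8}→42  {0,2,4,5,6,7,8}→140  {0,3,4,5,6,7,8}→105  {1,3,4,5,6,7,8}→21  {2,3,4,5,6,7,8}→35
  placing 0:l first → 56 extensions
  placing 1:h first → 280 extensions
  placing 2:m first → 168 extensions
total linear extensions = 504

504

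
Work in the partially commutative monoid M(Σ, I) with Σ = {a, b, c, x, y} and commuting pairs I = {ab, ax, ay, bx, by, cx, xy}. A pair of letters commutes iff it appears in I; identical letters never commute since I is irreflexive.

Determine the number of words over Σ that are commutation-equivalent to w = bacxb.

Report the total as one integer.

piece 0:b — minimal
piece 1:a — minimal
piece 2:c rests on {0:b, 1:a}
piece 3:x — minimal
piece 4:b rests on {2:c}
minimal pieces: {0:b, 1:a, 3:x}
ways to finish when only these pieces remain (= sum over removing one remaining piece with nothing left below it):
  1 left: {3}→1  {4}→1
  2 left: {2,4}→1  {3,4}→2
  3 left: {0,2,4}→1  {1,2,4}→1  {2,3,4}→3
  placing 0:b first → 4 extensions
  placing 1:a first → 4 extensions
  placing 3:x first → 2 extensions
total linear extensions = 10

10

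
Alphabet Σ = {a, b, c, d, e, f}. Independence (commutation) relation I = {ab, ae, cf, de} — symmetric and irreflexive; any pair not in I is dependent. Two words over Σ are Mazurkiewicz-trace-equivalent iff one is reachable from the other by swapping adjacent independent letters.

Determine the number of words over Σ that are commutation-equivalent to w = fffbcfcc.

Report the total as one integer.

4

0(f) covers ∅
1(f) covers 0:f
2(f) covers 1:f
3(b) covers 2:f
4(c) covers 3:b
5(f) covers 3:b
6(c) covers 4:c
7(c) covers 6:c
floor of heap: 0:f
completions by unplaced set U, small U first (add the entries for U minus each lowest piece of U):
  |U|=1: {5}:1  {7}:1
  |U|=2: {5,7}:2  {6,7}:1
  |U|=3: {4,6,7}:1  {5,6,7}:3
  |U|=4: {4,5,6,7}:4
  |U|=5: {3,4,5,6,7}:4
  |U|=6: {2,3,4,5,6,7}:4
  start at 0(f): 4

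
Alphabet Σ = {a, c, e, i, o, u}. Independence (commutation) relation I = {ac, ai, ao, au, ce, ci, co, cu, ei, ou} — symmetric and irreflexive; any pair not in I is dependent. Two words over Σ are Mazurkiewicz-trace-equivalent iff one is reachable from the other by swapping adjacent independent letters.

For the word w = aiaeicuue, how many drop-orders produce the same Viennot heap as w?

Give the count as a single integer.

drop 0:a onto floor
drop 1:i onto floor
drop 2:a onto {0:a}
drop 3:e onto {2:a}
drop 4:i onto {1:i}
drop 5:c onto floor
drop 6:u onto {3:e, 4:i}
drop 7:u onto {6:u}
drop 8:e onto {7:u}
ground layer = {0:a, 1:i, 5:c}
drop-orders for the pieces not yet dropped (sum over which currently-grounded one goes next):
  1 to go: {5} 1  {8} 1
  2 to go: {5,8} 2  {7,8} 1
  3 to go: {5,7,8} 3  {6,7,8} 1
  4 to go: {3,6,7,8} 1  {4,6,7,8} 1  {5,6,7,8} 4
  5 to go: {1,4,6,7,8} 1  {2,3,6,7,8} 1  {3,4,6,7,8} 2  {3,5,6,7,8} 5  {4,5,6,7,8} 5
  6 to go: {0,2,3,6,7,8} 1  {1,3,4,6,7,8} 3  {1,4,5,6,7,8} 6  {2,3,4,6,7,8} 3  {2,3,5,6,7,8} 6  {3,4,5,6,7,8} 12
  7 to go: {0,2,3,4,6,7,8} 4  {0,2,3,5,6,7,8} 7  {1,2,3,4,6,7,8} 6  {1,3,4,5,6,7,8} 21  {2,3,4,5,6,7,8} 21
  if 0:a drops first: 48 orders
  if 1:i drops first: 32 orders
  if 5:c drops first: 10 orders
heap linearizations: 90

90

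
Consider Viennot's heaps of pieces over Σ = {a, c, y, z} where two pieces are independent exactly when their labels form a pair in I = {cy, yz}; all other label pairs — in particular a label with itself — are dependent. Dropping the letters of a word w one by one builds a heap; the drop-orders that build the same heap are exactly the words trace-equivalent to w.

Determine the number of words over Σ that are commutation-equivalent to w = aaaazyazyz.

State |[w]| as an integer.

6

#0=a has no predecessor
#1=a depends on [0:a]
#2=a depends on [1:a]
#3=a depends on [2:a]
#4=z depends on [3:a]
#5=y depends on [3:a]
#6=a depends on [4:z, 5:y]
#7=z depends on [6:a]
#8=y depends on [6:a]
#9=z depends on [7:z]
sources: [0:a]
N(rest) = Σ N(rest − s) over sources s of rest; N(one piece) = 1:
  size 1 → [8]=1  [9]=1
  size 2 → [7,9]=1  [8,9]=2
  size 3 → [7,8,9]=3
  size 4 → [6,7,8,9]=3
  size 5 → [4,6,7,8,9]=3  [5,6,7,8,9]=3
  size 6 → [4,5,6,7,8,9]=6
  size 7 → [3,4,5,6,7,8,9]=6
  size 8 → [2,3,4,5,6,7,8,9]=6
  first=0(a) contributes 6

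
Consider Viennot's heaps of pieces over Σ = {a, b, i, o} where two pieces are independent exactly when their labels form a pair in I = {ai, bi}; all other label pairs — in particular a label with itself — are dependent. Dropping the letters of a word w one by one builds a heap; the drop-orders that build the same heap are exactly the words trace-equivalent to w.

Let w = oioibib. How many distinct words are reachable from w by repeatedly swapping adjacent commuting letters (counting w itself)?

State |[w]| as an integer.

piece 0:o — minimal
piece 1:i rests on {0:o}
piece 2:o rests on {1:i}
piece 3:i rests on {2:o}
piece 4:b rests on {2:o}
piece 5:i rests on {3:i}
piece 6:b rests on {4:b}
minimal pieces: {0:o}
ways to finish when only these pieces remain (= sum over removing one remaining piece with nothing left below it):
  1 left: {5}→1  {6}→1
  2 left: {3,5}→1  {4,6}→1  {5,6}→2
  3 left: {3,5,6}→3  {4,5,6}→3
  4 left: {3,4,5,6}→6
  5 left: {2,3,4,5,6}→6
  placing 0:o first → 6 extensions

6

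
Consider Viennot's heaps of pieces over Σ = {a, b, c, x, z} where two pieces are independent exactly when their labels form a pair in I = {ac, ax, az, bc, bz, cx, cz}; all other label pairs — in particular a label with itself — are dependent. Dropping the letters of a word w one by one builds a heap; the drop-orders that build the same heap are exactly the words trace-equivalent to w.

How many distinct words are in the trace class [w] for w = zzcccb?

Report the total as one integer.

drop 0:z onto floor
drop 1:z onto {0:z}
drop 2:c onto floor
drop 3:c onto {2:c}
drop 4:c onto {3:c}
drop 5:b onto floor
ground layer = {0:z, 2:c, 5:b}
drop-orders for the pieces not yet dropped (sum over which currently-grounded one goes next):
  1 to go: {1} 1  {4} 1  {5} 1
  2 to go: {0,1} 1  {1,4} 2  {1,5} 2  {3,4} 1  {4,5} 2
  3 to go: {0,1,4} 3  {0,1,5} 3  {1,3,4} 3  {1,4,5} 6  {2,3,4} 1  {3,4,5} 3
  4 to go: {0,1,3,4} 6  {0,1,4,5} 12  {1,2,3,4} 4  {1,3,4,5} 12  {2,3,4,5} 4
  if 0:z drops first: 20 orders
  if 2:c drops first: 30 orders
  if 5:b drops first: 10 orders
heap linearizations: 60

60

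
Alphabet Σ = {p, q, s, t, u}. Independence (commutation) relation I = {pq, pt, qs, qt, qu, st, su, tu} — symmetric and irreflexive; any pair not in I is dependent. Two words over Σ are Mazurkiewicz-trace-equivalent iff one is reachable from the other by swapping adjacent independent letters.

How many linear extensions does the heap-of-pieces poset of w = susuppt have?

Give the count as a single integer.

0(s) covers ∅
1(u) covers ∅
2(s) covers 0:s
3(u) covers 1:u
4(p) covers 2:s, 3:u
5(p) covers 4:p
6(t) covers ∅
floor of heap: 0:s, 1:u, 6:t
completions by unplaced set U, small U first (add the entries for U minus each lowest piece of U):
  |U|=1: {5}:1  {6}:1
  |U|=2: {4,5}:1  {5,6}:2
  |U|=3: {2,4,5}:1  {3,4,5}:1  {4,5,6}:3
  |U|=4: {0,2,4,5}:1  {1,3,4,5}:1  {2,3,4,5}:2  {2,4,5,6}:4  {3,4,5,6}:4
  |U|=5: {0,2,3,4,5}:3  {0,2,4,5,6}:5  {1,2,3,4,5}:3  {1,3,4,5,6}:5  {2,3,4,5,6}:10
  start at 0(s): 18
  start at 1(u): 18
  start at 6(t): 6
sum over floor = 42

42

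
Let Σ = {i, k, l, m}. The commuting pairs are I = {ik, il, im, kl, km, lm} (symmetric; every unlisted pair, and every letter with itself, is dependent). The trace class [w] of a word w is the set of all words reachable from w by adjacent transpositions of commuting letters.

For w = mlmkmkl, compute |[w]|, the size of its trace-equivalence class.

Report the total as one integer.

drop 0:m onto floor
drop 1:l onto floor
drop 2:m onto {0:m}
drop 3:k onto floor
drop 4:m onto {2:m}
drop 5:k onto {3:k}
drop 6:l onto {1:l}
ground layer = {0:m, 1:l, 3:k}
drop-orders for the pieces not yet dropped (sum over which currently-grounded one goes next):
  1 to go: {4} 1  {5} 1  {6} 1
  2 to go: {1,6} 1  {2,4} 1  {3,5} 1  {4,5} 2  {4,6} 2  {5,6} 2
  3 to go: {0,2,4} 1  {1,4,6} 3  {1,5,6} 3  {2,4,5} 3  {2,4,6} 3  {3,4,5} 3  {3,5,6} 3  {4,5,6} 6
  4 to go: {0,2,4,5} 4  {0,2,4,6} 4  {1,2,4,6} 6  {1,3,5,6} 6  {1,4,5,6} 12  {2,3,4,5} 6  {2,4,5,6} 12  {3,4,5,6} 12
  5 to go: {0,1,2,4,6} 10  {0,2,3,4,5} 10  {0,2,4,5,6} 20  {1,2,4,5,6} 30  {1,3,4,5,6} 30  {2,3,4,5,6} 30
  if 0:m drops first: 90 orders
  if 1:l drops first: 60 orders
  if 3:k drops first: 60 orders
heap linearizations: 210

210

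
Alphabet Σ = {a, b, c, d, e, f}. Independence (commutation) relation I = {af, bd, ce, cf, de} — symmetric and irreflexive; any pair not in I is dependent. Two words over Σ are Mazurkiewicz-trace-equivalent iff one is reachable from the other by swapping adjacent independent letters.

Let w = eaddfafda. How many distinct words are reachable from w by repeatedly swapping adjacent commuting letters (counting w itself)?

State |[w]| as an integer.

piece 0:e — minimal
piece 1:a rests on {0:e}
piece 2:d rests on {1:a}
piece 3:d rests on {2:d}
piece 4:f rests on {3:d}
piece 5:a rests on {3:d}
piece 6:f rests on {4:f}
piece 7:d rests on {5:a, 6:f}
piece 8:a rests on {7:d}
minimal pieces: {0:e}
ways to finish when only these pieces remain (= sum over removing one remaining piece with nothing left below it):
  1 left: {8}→1
  2 left: {7,8}→1
  3 left: {5,7,8}→1  {6,7,8}→1
  4 left: {4,6,7,8}→1  {5,6,7,8}→2
  5 left: {4,5,6,7,8}→3
  6 left: {3,4,5,6,7,8}→3
  7 left: {2,3,4,5,6,7,8}→3
  placing 0:e first → 3 extensions

3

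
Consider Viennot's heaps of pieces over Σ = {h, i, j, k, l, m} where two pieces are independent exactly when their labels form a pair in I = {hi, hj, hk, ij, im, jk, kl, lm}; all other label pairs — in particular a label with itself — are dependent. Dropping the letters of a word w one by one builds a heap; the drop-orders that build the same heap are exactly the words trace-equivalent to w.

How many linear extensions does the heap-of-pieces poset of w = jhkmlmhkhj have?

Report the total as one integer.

0(j) covers ∅
1(h) covers ∅
2(k) covers ∅
3(m) covers 0:j, 1:h, 2:k
4(l) covers 0:j, 1:h
5(m) covers 3:m
6(h) covers 4:l, 5:m
7(k) covers 5:m
8(h) covers 6:h
9(j) covers 4:l, 5:m
floor of heap: 0:j, 1:h, 2:k
completions by unplaced set U, small U first (add the entries for U minus each lowest piece of U):
  |U|=1: {7}:1  {8}:1  {9}:1
  |U|=2: {6,8}:1  {7,8}:2  {7,9}:2  {8,9}:2
  |U|=3: {6,7,8}:3  {6,8,9}:3  {7,8,9}:6
  |U|=4: {4,6,8,9}:3  {6,7,8,9}:12
  |U|=5: {4,6,7,8,9}:15  {5,6,7,8,9}:12
  |U|=6: {3,5,6,7,8,9}:12  {4,5,6,7,8,9}:27
  |U|=7: {2,3,5,6,7,8,9}:12  {3,4,5,6,7,8,9}:39
  |U|=8: {0,3,4,5,6,7,8,9}:39  {1,3,4,5,6,7,8,9}:39  {2,3,4,5,6,7,8,9}:51
  start at 0(j): 90
  start at 1(h): 90
  start at 2(k): 78
sum over floor = 258

258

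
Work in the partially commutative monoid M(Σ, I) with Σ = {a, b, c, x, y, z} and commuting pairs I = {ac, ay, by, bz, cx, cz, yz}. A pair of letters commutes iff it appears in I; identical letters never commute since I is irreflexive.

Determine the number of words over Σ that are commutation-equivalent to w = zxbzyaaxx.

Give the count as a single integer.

piece 0:z — minimal
piece 1:x rests on {0:z}
piece 2:b rests on {1:x}
piece 3:z rests on {1:x}
piece 4:y rests on {1:x}
piece 5:a rests on {2:b, 3:z}
piece 6:a rests on {5:a}
piece 7:x rests on {4:y, 6:a}
piece 8:x rests on {7:x}
minimal pieces: {0:z}
ways to finish when only these pieces remain (= sum over removing one remaining piece with nothing left below it):
  1 left: {8}→1
  2 left: {7,8}→1
  3 left: {4,7,8}→1  {6,7,8}→1
  4 left: {4,6,7,8}→2  {5,6,7,8}→1
  5 left: {2,5,6,7,8}→1  {3,5,6,7,8}→1  {4,5,6,7,8}→3
  6 left: {2,3,5,6,7,8}→2  {2,4,5,6,7,8}→4  {3,4,5,6,7,8}→4
  7 left: {2,3,4,5,6,7,8}→10
  placing 0:z first → 10 extensions

10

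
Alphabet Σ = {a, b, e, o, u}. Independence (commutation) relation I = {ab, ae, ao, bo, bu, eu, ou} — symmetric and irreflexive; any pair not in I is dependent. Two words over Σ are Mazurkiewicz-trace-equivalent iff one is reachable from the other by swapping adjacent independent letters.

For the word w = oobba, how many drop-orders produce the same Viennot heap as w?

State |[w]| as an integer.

30

drop 0:o onto floor
drop 1:o onto {0:o}
drop 2:b onto floor
drop 3:b onto {2:b}
drop 4:a onto floor
ground layer = {0:o, 2:b, 4:a}
drop-orders for the pieces not yet dropped (sum over which currently-grounded one goes next):
  1 to go: {1} 1  {3} 1  {4} 1
  2 to go: {0,1} 1  {1,3} 2  {1,4} 2  {2,3} 1  {3,4} 2
  3 to go: {0,1,3} 3  {0,1,4} 3  {1,2,3} 3  {1,3,4} 6  {2,3,4} 3
  if 0:o drops first: 12 orders
  if 2:b drops first: 12 orders
  if 4:a drops first: 6 orders
heap linearizations: 30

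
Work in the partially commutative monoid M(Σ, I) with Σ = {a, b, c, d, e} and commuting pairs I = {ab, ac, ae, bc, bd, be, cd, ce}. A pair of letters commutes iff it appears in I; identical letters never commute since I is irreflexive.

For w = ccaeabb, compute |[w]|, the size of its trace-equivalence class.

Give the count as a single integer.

630

piece 0:c — minimal
piece 1:c rests on {0:c}
piece 2:a — minimal
piece 3:e — minimal
piece 4:a rests on {2:a}
piece 5:b — minimal
piece 6:b rests on {5:b}
minimal pieces: {0:c, 2:a, 3:e, 5:b}
ways to finish when only these pieces remain (= sum over removing one remaining piece with nothing left below it):
  1 left: {1}→1  {3}→1  {4}→1  {6}→1
  2 left: {0,1}→1  {1,3}→2  {1,4}→2  {1,6}→2  {2,4}→1  {3,4}→2  {3,6}→2  {4,6}→2  {5,6}→1
  3 left: {0,1,3}→3  {0,1,4}→3  {0,1,6}→3  {1,2,4}→3  {1,3,4}→6  {1,3,6}→6  {1,4,6}→6  {1,5,6}→3  {2,3,4}→3  {2,4,6}→3  {3,4,6}→6  {3,5,6}→3  {4,5,6}→3
  4 left: {0,1,2,4}→6  {0,1,3,4}→12  {0,1,3,6}→12  {0,1,4,6}→12  {0,1,5,6}→6  {1,2,3,4}→12  {1,2,4,6}→12  {1,3,4,6}→24  {1,3,5,6}→12  {1,4,5,6}→12  {2,3,4,6}→12  {2,4,5,6}→6  {3,4,5,6}→12
  5 left: {0,1,2,3,4}→30  {0,1,2,4,6}→30  {0,1,3,4,6}→60  {0,1,3,5,6}→30  {0,1,4,5,6}→30  {1,2,3,4,6}→60  {1,2,4,5,6}→30  {1,3,4,5,6}→60  {2,3,4,5,6}→30
  placing 0:c first → 180 extensions
  placing 2:a first → 180 extensions
  placing 3:e first → 90 extensions
  placing 5:b first → 180 extensions
total linear extensions = 630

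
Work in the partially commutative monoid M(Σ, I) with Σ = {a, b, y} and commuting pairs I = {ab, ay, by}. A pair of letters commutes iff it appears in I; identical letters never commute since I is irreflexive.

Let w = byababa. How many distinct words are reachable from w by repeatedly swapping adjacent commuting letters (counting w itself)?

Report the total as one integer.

0(b) covers ∅
1(y) covers ∅
2(a) covers ∅
3(b) covers 0:b
4(a) covers 2:a
5(b) covers 3:b
6(a) covers 4:a
floor of heap: 0:b, 1:y, 2:a
completions by unplaced set U, small U first (add the entries for U minus each lowest piece of U):
  |U|=1: {1}:1  {5}:1  {6}:1
  |U|=2: {1,5}:2  {1,6}:2  {3,5}:1  {4,6}:1  {5,6}:2
  |U|=3: {0,3,5}:1  {1,3,5}:3  {1,4,6}:3  {1,5,6}:6  {2,4,6}:1  {3,5,6}:3  {4,5,6}:3
  |U|=4: {0,1,3,5}:4  {0,3,5,6}:4  {1,2,4,6}:4  {1,3,5,6}:12  {1,4,5,6}:12  {2,4,5,6}:4  {3,4,5,6}:6
  |U|=5: {0,1,3,5,6}:20  {0,3,4,5,6}:10  {1,2,4,5,6}:20  {1,3,4,5,6}:30  {2,3,4,5,6}:10
  start at 0(b): 60
  start at 1(y): 20
  start at 2(a): 60
sum over floor = 140

140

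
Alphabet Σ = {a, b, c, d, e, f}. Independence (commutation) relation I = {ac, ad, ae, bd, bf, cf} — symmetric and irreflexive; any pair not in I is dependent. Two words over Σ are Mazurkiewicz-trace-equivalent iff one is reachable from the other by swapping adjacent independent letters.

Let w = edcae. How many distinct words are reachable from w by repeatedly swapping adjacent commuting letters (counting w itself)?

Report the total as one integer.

5

#0=e has no predecessor
#1=d depends on [0:e]
#2=c depends on [1:d]
#3=a has no predecessor
#4=e depends on [2:c]
sources: [0:e, 3:a]
N(rest) = Σ N(rest − s) over sources s of rest; N(one piece) = 1:
  size 1 → [3]=1  [4]=1
  size 2 → [2,4]=1  [3,4]=2
  size 3 → [1,2,4]=1  [2,3,4]=3
  first=0(e) contributes 4
  first=3(a) contributes 1
|[w]| = 5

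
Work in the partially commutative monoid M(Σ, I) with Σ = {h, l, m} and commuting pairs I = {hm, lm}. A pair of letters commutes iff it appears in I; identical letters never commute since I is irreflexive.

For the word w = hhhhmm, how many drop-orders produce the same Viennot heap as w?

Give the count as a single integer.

15

piece 0:h — minimal
piece 1:h rests on {0:h}
piece 2:h rests on {1:h}
piece 3:h rests on {2:h}
piece 4:m — minimal
piece 5:m rests on {4:m}
minimal pieces: {0:h, 4:m}
ways to finish when only these pieces remain (= sum over removing one remaining piece with nothing left below it):
  1 left: {3}→1  {5}→1
  2 left: {2,3}→1  {3,5}→2  {4,5}→1
  3 left: {1,2,3}→1  {2,3,5}→3  {3,4,5}→3
  4 left: {0,1,2,3}→1  {1,2,3,5}→4  {2,3,4,5}→6
  placing 0:h first → 10 extensions
  placing 4:m first → 5 extensions
total linear extensions = 15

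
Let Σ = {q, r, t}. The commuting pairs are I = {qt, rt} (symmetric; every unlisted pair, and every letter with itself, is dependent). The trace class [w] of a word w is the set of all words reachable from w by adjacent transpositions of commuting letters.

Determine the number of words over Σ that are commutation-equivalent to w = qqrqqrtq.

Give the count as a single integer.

8

0(q) covers ∅
1(q) covers 0:q
2(r) covers 1:q
3(q) covers 2:r
4(q) covers 3:q
5(r) covers 4:q
6(t) covers ∅
7(q) covers 5:r
floor of heap: 0:q, 6:t
completions by unplaced set U, small U first (add the entries for U minus each lowest piece of U):
  |U|=1: {6}:1  {7}:1
  |U|=2: {5,7}:1  {6,7}:2
  |U|=3: {4,5,7}:1  {5,6,7}:3
  |U|=4: {3,4,5,7}:1  {4,5,6,7}:4
  |U|=5: {2,3,4,5,7}:1  {3,4,5,6,7}:5
  |U|=6: {1,2,3,4,5,7}:1  {2,3,4,5,6,7}:6
  start at 0(q): 7
  start at 6(t): 1
sum over floor = 8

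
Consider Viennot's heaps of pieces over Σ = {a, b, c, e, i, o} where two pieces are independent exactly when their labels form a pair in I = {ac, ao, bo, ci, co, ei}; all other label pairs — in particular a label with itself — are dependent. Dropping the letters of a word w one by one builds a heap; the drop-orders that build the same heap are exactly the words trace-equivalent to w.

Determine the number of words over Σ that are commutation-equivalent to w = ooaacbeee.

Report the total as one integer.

piece 0:o — minimal
piece 1:o rests on {0:o}
piece 2:a — minimal
piece 3:a rests on {2:a}
piece 4:c — minimal
piece 5:b rests on {3:a, 4:c}
piece 6:e rests on {1:o, 5:b}
piece 7:e rests on {6:e}
piece 8:e rests on {7:e}
minimal pieces: {0:o, 2:a, 4:c}
ways to finish when only these pieces remain (= sum over removing one remaining piece with nothing left below it):
  1 left: {8}→1
  2 left: {7,8}→1
  3 left: {6,7,8}→1
  4 left: {1,6,7,8}→1  {5,6,7,8}→1
  5 left: {0,1,6,7,8}→1  {1,5,6,7,8}→2  {3,5,6,7,8}→1  {4,5,6,7,8}→1
  6 left: {0,1,5,6,7,8}→3  {1,3,5,6,7,8}→3  {1,4,5,6,7,8}→3  {2,3,5,6,7,8}→1  {3,4,5,6,7,8}→2
  7 left: {0,1,3,5,6,7,8}→6  {0,1,4,5,6,7,8}→6  {1,2,3,5,6,7,8}→4  {1,3,4,5,6,7,8}→8  {2,3,4,5,6,7,8}→3
  placing 0:o first → 15 extensions
  placing 2:a first → 20 extensions
  placing 4:c first → 10 extensions
total linear extensions = 45

45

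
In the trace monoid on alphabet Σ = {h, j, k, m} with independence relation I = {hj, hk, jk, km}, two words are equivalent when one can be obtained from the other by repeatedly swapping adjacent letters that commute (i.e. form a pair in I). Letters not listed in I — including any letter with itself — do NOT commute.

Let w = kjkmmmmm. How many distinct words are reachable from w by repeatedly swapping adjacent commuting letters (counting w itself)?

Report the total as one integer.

piece 0:k — minimal
piece 1:j — minimal
piece 2:k rests on {0:k}
piece 3:m rests on {1:j}
piece 4:m rests on {3:m}
piece 5:m rests on {4:m}
piece 6:m rests on {5:m}
piece 7:m rests on {6:m}
minimal pieces: {0:k, 1:j}
ways to finish when only these pieces remain (= sum over removing one remaining piece with nothing left below it):
  1 left: {2}→1  {7}→1
  2 left: {0,2}→1  {2,7}→2  {6,7}→1
  3 left: {0,2,7}→3  {2,6,7}→3  {5,6,7}→1
  4 left: {0,2,6,7}→6  {2,5,6,7}→4  {4,5,6,7}→1
  5 left: {0,2,5,6,7}→10  {2,4,5,6,7}→5  {3,4,5,6,7}→1
  6 left: {0,2,4,5,6,7}→15  {1,3,4,5,6,7}→1  {2,3,4,5,6,7}→6
  placing 0:k first → 7 extensions
  placing 1:j first → 21 extensions
total linear extensions = 28

28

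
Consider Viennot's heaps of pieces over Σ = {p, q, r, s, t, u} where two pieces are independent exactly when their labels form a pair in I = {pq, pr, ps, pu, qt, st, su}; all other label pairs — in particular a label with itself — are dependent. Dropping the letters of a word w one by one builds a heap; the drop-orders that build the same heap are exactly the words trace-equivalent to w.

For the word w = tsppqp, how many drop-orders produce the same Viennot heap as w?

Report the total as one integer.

0(t) covers ∅
1(s) covers ∅
2(p) covers 0:t
3(p) covers 2:p
4(q) covers 1:s
5(p) covers 3:p
floor of heap: 0:t, 1:s
completions by unplaced set U, small U first (add the entries for U minus each lowest piece of U):
  |U|=1: {4}:1  {5}:1
  |U|=2: {1,4}:1  {3,5}:1  {4,5}:2
  |U|=3: {1,4,5}:3  {2,3,5}:1  {3,4,5}:3
  |U|=4: {0,2,3,5}:1  {1,3,4,5}:6  {2,3,4,5}:4
  start at 0(t): 10
  start at 1(s): 5
sum over floor = 15

15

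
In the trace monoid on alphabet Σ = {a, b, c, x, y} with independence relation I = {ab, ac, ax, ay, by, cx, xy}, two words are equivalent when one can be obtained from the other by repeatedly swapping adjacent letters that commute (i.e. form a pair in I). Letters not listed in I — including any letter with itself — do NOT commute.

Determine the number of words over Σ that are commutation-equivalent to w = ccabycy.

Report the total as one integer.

14

piece 0:c — minimal
piece 1:c rests on {0:c}
piece 2:a — minimal
piece 3:b rests on {1:c}
piece 4:y rests on {1:c}
piece 5:c rests on {3:b, 4:y}
piece 6:y rests on {5:c}
minimal pieces: {0:c, 2:a}
ways to finish when only these pieces remain (= sum over removing one remaining piece with nothing left below it):
  1 left: {2}→1  {6}→1
  2 left: {2,6}→2  {5,6}→1
  3 left: {2,5,6}→3  {3,5,6}→1  {4,5,6}→1
  4 left: {2,3,5,6}→4  {2,4,5,6}→4  {3,4,5,6}→2
  5 left: {1,3,4,5,6}→2  {2,3,4,5,6}→10
  placing 0:c first → 12 extensions
  placing 2:a first → 2 extensions
total linear extensions = 14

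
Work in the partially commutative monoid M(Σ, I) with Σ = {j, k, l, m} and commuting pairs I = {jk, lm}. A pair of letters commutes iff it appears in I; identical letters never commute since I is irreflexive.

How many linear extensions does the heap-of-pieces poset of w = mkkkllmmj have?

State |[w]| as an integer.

piece 0:m — minimal
piece 1:k rests on {0:m}
piece 2:k rests on {1:k}
piece 3:k rests on {2:k}
piece 4:l rests on {3:k}
piece 5:l rests on {4:l}
piece 6:m rests on {3:k}
piece 7:m rests on {6:m}
piece 8:j rests on {5:l, 7:m}
minimal pieces: {0:m}
ways to finish when only these pieces remain (= sum over removing one remaining piece with nothing left below it):
  1 left: {8}→1
  2 left: {5,8}→1  {7,8}→1
  3 left: {4,5,8}→1  {5,7,8}→2  {6,7,8}→1
  4 left: {4,5,7,8}→3  {5,6,7,8}→3
  5 left: {4,5,6,7,8}→6
  6 left: {3,4,5,6,7,8}→6
  7 left: {2,3,4,5,6,7,8}→6
  placing 0:m first → 6 extensions

6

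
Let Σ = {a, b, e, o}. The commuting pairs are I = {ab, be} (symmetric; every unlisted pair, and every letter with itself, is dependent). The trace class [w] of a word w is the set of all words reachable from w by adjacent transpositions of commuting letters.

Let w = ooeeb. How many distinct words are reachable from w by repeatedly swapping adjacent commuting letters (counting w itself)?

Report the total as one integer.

3

drop 0:o onto floor
drop 1:o onto {0:o}
drop 2:e onto {1:o}
drop 3:e onto {2:e}
drop 4:b onto {1:o}
ground layer = {0:o}
drop-orders for the pieces not yet dropped (sum over which currently-grounded one goes next):
  1 to go: {3} 1  {4} 1
  2 to go: {2,3} 1  {3,4} 2
  3 to go: {2,3,4} 3
  if 0:o drops first: 3 orders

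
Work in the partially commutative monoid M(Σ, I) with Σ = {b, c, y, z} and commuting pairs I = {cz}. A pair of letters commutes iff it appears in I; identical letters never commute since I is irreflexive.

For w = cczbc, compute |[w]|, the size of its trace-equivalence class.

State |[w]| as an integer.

3

drop 0:c onto floor
drop 1:c onto {0:c}
drop 2:z onto floor
drop 3:b onto {1:c, 2:z}
drop 4:c onto {3:b}
ground layer = {0:c, 2:z}
drop-orders for the pieces not yet dropped (sum over which currently-grounded one goes next):
  1 to go: {4} 1
  2 to go: {3,4} 1
  3 to go: {1,3,4} 1  {2,3,4} 1
  if 0:c drops first: 2 orders
  if 2:z drops first: 1 orders
heap linearizations: 3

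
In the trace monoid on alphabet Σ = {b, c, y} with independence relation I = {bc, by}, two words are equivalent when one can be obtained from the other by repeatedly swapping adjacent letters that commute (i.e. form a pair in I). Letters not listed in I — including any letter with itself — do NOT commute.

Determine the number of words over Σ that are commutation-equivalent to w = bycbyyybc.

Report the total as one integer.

#0=b has no predecessor
#1=y has no predecessor
#2=c depends on [1:y]
#3=b depends on [0:b]
#4=y depends on [2:c]
#5=y depends on [4:y]
#6=y depends on [5:y]
#7=b depends on [3:b]
#8=c depends on [6:y]
sources: [0:b, 1:y]
N(rest) = Σ N(rest − s) over sources s of rest; N(one piece) = 1:
  size 1 → [7]=1  [8]=1
  size 2 → [3,7]=1  [6,8]=1  [7,8]=2
  size 3 → [0,3,7]=1  [3,7,8]=3  [5,6,8]=1  [6,7,8]=3
  size 4 → [0,3,7,8]=4  [3,6,7,8]=6  [4,5,6,8]=1  [5,6,7,8]=4
  size 5 → [0,3,6,7,8]=10  [2,4,5,6,8]=1  [3,5,6,7,8]=10  [4,5,6,7,8]=5
  size 6 → [0,3,5,6,7,8]=20  [1,2,4,5,6,8]=1  [2,4,5,6,7,8]=6  [3,4,5,6,7,8]=15
  size 7 → [0,3,4,5,6,7,8]=35  [1,2,4,5,6,7,8]=7  [2,3,4,5,6,7,8]=21
  first=0(b) contributes 28
  first=1(y) contributes 56
|[w]| = 84

84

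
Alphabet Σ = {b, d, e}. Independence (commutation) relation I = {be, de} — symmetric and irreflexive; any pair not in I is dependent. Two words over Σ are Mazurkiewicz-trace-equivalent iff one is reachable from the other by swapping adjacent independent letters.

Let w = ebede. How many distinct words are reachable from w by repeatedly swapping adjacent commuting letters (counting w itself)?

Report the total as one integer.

#0=e has no predecessor
#1=b has no predecessor
#2=e depends on [0:e]
#3=d depends on [1:b]
#4=e depends on [2:e]
sources: [0:e, 1:b]
N(rest) = Σ N(rest − s) over sources s of rest; N(one piece) = 1:
  size 1 → [3]=1  [4]=1
  size 2 → [1,3]=1  [2,4]=1  [3,4]=2
  size 3 → [0,2,4]=1  [1,3,4]=3  [2,3,4]=3
  first=0(e) contributes 6
  first=1(b) contributes 4
|[w]| = 10

10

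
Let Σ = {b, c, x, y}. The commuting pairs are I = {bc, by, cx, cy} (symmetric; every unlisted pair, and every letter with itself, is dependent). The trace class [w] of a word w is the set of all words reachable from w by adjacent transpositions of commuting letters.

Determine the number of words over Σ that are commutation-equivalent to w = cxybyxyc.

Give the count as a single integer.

84

#0=c has no predecessor
#1=x has no predecessor
#2=y depends on [1:x]
#3=b depends on [1:x]
#4=y depends on [2:y]
#5=x depends on [3:b, 4:y]
#6=y depends on [5:x]
#7=c depends on [0:c]
sources: [0:c, 1:x]
N(rest) = Σ N(rest − s) over sources s of rest; N(one piece) = 1:
  size 1 → [6]=1  [7]=1
  size 2 → [0,7]=1  [5,6]=1  [6,7]=2
  size 3 → [0,6,7]=3  [3,5,6]=1  [4,5,6]=1  [5,6,7]=3
  size 4 → [0,5,6,7]=6  [2,4,5,6]=1  [3,4,5,6]=2  [3,5,6,7]=4  [4,5,6,7]=4
  size 5 → [0,3,5,6,7]=10  [0,4,5,6,7]=10  [2,3,4,5,6]=3  [2,4,5,6,7]=5  [3,4,5,6,7]=10
  size 6 → [0,2,4,5,6,7]=15  [0,3,4,5,6,7]=30  [1,2,3,4,5,6]=3  [2,3,4,5,6,7]=18
  first=0(c) contributes 21
  first=1(x) contributes 63
|[w]| = 84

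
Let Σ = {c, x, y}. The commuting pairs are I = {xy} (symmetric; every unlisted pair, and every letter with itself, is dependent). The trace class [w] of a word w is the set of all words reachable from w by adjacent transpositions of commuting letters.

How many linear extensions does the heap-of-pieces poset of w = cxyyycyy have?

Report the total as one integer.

#0=c has no predecessor
#1=x depends on [0:c]
#2=y depends on [0:c]
#3=y depends on [2:y]
#4=y depends on [3:y]
#5=c depends on [1:x, 4:y]
#6=y depends on [5:c]
#7=y depends on [6:y]
sources: [0:c]
N(rest) = Σ N(rest − s) over sources s of rest; N(one piece) = 1:
  size 1 → [7]=1
  size 2 → [6,7]=1
  size 3 → [5,6,7]=1
  size 4 → [1,5,6,7]=1  [4,5,6,7]=1
  size 5 → [1,4,5,6,7]=2  [3,4,5,6,7]=1
  size 6 → [1,3,4,5,6,7]=3  [2,3,4,5,6,7]=1
  first=0(c) contributes 4

4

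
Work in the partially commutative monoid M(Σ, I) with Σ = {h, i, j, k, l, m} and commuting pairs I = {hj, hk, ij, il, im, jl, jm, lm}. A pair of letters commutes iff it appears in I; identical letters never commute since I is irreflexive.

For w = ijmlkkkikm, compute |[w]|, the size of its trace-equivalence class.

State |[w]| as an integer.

24

0(i) covers ∅
1(j) covers ∅
2(m) covers ∅
3(l) covers ∅
4(k) covers 0:i, 1:j, 2:m, 3:l
5(k) covers 4:k
6(k) covers 5:k
7(i) covers 6:k
8(k) covers 7:i
9(m) covers 8:k
floor of heap: 0:i, 1:j, 2:m, 3:l
completions by unplaced set U, small U first (add the entries for U minus each lowest piece of U):
  |U|=1: {9}:1
  |U|=2: {8,9}:1
  |U|=3: {7,8,9}:1
  |U|=4: {6,7,8,9}:1
  |U|=5: {5,6,7,8,9}:1
  |U|=6: {4,5,6,7,8,9}:1
  |U|=7: {0,4,5,6,7,8,9}:1  {1,4,5,6,7,8,9}:1  {2,4,5,6,7,8,9}:1  {3,4,5,6,7,8,9}:1
  |U|=8: {0,1,4,5,6,7,8,9}:2  {0,2,4,5,6,7,8,9}:2  {0,3,4,5,6,7,8,9}:2  {1,2,4,5,6,7,8,9}:2  {1,3,4,5,6,7,8,9}:2  {2,3,4,5,6,7,8,9}:2
  start at 0(i): 6
  start at 1(j): 6
  start at 2(m): 6
  start at 3(l): 6
sum over floor = 24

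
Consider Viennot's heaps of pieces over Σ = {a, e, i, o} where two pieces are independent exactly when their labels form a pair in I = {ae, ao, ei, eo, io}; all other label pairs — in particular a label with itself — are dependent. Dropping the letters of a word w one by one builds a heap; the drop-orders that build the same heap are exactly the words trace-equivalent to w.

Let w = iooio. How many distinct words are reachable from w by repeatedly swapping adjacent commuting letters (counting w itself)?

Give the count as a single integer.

10

drop 0:i onto floor
drop 1:o onto floor
drop 2:o onto {1:o}
drop 3:i onto {0:i}
drop 4:o onto {2:o}
ground layer = {0:i, 1:o}
drop-orders for the pieces not yet dropped (sum over which currently-grounded one goes next):
  1 to go: {3} 1  {4} 1
  2 to go: {0,3} 1  {2,4} 1  {3,4} 2
  3 to go: {0,3,4} 3  {1,2,4} 1  {2,3,4} 3
  if 0:i drops first: 4 orders
  if 1:o drops first: 6 orders
heap linearizations: 10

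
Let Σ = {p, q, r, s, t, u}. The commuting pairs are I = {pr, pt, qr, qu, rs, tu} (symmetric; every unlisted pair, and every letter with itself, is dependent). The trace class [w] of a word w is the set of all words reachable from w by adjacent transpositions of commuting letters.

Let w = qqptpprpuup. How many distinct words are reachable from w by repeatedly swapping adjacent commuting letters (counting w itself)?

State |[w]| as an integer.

15

0(q) covers ∅
1(q) covers 0:q
2(p) covers 1:q
3(t) covers 1:q
4(p) covers 2:p
5(p) covers 4:p
6(r) covers 3:t
7(p) covers 5:p
8(u) covers 6:r, 7:p
9(u) covers 8:u
10(p) covers 9:u
floor of heap: 0:q
completions by unplaced set U, small U first (add the entries for U minus each lowest piece of U):
  |U|=1: {10}:1
  |U|=2: {9,10}:1
  |U|=3: {8,9,10}:1
  |U|=4: {6,8,9,10}:1  {7,8,9,10}:1
  |U|=5: {3,6,8,9,10}:1  {5,7,8,9,10}:1  {6,7,8,9,10}:2
  |U|=6: {3,6,7,8,9,10}:3  {4,5,7,8,9,10}:1  {5,6,7,8,9,10}:3
  |U|=7: {2,4,5,7,8,9,10}:1  {3,5,6,7,8,9,10}:6  {4,5,6,7,8,9,10}:4
  |U|=8: {2,4,5,6,7,8,9,10}:5  {3,4,5,6,7,8,9,10}:10
  |U|=9: {2,3,4,5,6,7,8,9,10}:15
  start at 0(q): 15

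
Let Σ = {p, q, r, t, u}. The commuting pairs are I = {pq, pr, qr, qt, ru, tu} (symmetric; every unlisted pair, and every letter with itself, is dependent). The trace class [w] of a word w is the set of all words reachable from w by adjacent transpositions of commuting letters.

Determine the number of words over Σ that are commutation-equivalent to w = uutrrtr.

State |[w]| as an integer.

21

drop 0:u onto floor
drop 1:u onto {0:u}
drop 2:t onto floor
drop 3:r onto {2:t}
drop 4:r onto {3:r}
drop 5:t onto {4:r}
drop 6:r onto {5:t}
ground layer = {0:u, 2:t}
drop-orders for the pieces not yet dropped (sum over which currently-grounded one goes next):
  1 to go: {1} 1  {6} 1
  2 to go: {0,1} 1  {1,6} 2  {5,6} 1
  3 to go: {0,1,6} 3  {1,5,6} 3  {4,5,6} 1
  4 to go: {0,1,5,6} 6  {1,4,5,6} 4  {3,4,5,6} 1
  5 to go: {0,1,4,5,6} 10  {1,3,4,5,6} 5  {2,3,4,5,6} 1
  if 0:u drops first: 6 orders
  if 2:t drops first: 15 orders
heap linearizations: 21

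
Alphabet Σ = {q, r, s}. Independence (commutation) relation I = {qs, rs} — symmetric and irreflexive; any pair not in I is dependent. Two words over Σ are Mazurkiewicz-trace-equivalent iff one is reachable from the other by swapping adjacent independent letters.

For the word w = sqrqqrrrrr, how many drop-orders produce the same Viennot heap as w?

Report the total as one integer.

piece 0:s — minimal
piece 1:q — minimal
piece 2:r rests on {1:q}
piece 3:q rests on {2:r}
piece 4:q rests on {3:q}
piece 5:r rests on {4:q}
piece 6:r rests on {5:r}
piece 7:r rests on {6:r}
piece 8:r rests on {7:r}
piece 9:r rests on {8:r}
minimal pieces: {0:s, 1:q}
ways to finish when only these pieces remain (= sum over removing one remaining piece with nothing left below it):
  1 left: {0}→1  {9}→1
  2 left: {0,9}→2  {8,9}→1
  3 left: {0,8,9}→3  {7,8,9}→1
  4 left: {0,7,8,9}→4  {6,7,8,9}→1
  5 left: {0,6,7,8,9}→5  {5,6,7,8,9}→1
  6 left: {0,5,6,7,8,9}→6  {4,5,6,7,8,9}→1
  7 left: {0,4,5,6,7,8,9}→7  {3,4,5,6,7,8,9}→1
  8 left: {0,3,4,5,6,7,8,9}→8  {2,3,4,5,6,7,8,9}→1
  placing 0:s first → 1 extensions
  placing 1:q first → 9 extensions
total linear extensions = 10

10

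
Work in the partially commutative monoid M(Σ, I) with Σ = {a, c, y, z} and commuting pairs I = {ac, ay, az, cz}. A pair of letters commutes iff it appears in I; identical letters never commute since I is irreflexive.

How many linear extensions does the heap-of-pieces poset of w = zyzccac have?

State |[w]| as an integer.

piece 0:z — minimal
piece 1:y rests on {0:z}
piece 2:z rests on {1:y}
piece 3:c rests on {1:y}
piece 4:c rests on {3:c}
piece 5:a — minimal
piece 6:c rests on {4:c}
minimal pieces: {0:z, 5:a}
ways to finish when only these pieces remain (= sum over removing one remaining piece with nothing left below it):
  1 left: {2}→1  {5}→1  {6}→1
  2 left: {2,5}→2  {2,6}→2  {4,6}→1  {5,6}→2
  3 left: {2,4,6}→3  {2,5,6}→6  {3,4,6}→1  {4,5,6}→3
  4 left: {2,3,4,6}→4  {2,4,5,6}→12  {3,4,5,6}→4
  5 left: {1,2,3,4,6}→4  {2,3,4,5,6}→20
  placing 0:z first → 24 extensions
  placing 5:a first → 4 extensions
total linear extensions = 28

28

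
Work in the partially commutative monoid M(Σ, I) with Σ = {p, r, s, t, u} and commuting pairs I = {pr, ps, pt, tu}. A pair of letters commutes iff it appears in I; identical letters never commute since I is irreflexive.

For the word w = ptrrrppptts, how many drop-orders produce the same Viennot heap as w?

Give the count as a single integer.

piece 0:p — minimal
piece 1:t — minimal
piece 2:r rests on {1:t}
piece 3:r rests on {2:r}
piece 4:r rests on {3:r}
piece 5:p rests on {0:p}
piece 6:p rests on {5:p}
piece 7:p rests on {6:p}
piece 8:t rests on {4:r}
piece 9:t rests on {8:t}
piece 10:s rests on {9:t}
minimal pieces: {0:p, 1:t}
ways to finish when only these pieces remain (= sum over removing one remaining piece with nothing left below it):
  1 left: {7}→1  {10}→1
  2 left: {6,7}→1  {7,10}→2  {9,10}→1
  3 left: {5,6,7}→1  {6,7,10}→3  {7,9,10}→3  {8,9,10}→1
  4 left: {0,5,6,7}→1  {4,8,9,10}→1  {5,6,7,10}→4  {6,7,9,10}→6  {7,8,9,10}→4
  5 left: {0,5,6,7,10}→5  {3,4,8,9,10}→1  {4,7,8,9,10}→5  {5,6,7,9,10}→10  {6,7,8,9,10}→10
  6 left: {0,5,6,7,9,10}→15  {2,3,4,8,9,10}→1  {3,4,7,8,9,10}→6  {4,6,7,8,9,10}→15  {5,6,7,8,9,10}→20
  7 left: {0,5,6,7,8,9,10}→35  {1,2,3,4,8,9,10}→1  {2,3,4,7,8,9,10}→7  {3,4,6,7,8,9,10}→21  {4,5,6,7,8,9,10}→35
  8 left: {0,4,5,6,7,8,9,10}→70  {1,2,3,4,7,8,9,10}→8  {2,3,4,6,7,8,9,10}→28  {3,4,5,6,7,8,9,10}→56
  9 left: {0,3,4,5,6,7,8,9,10}→126  {1,2,3,4,6,7,8,9,10}→36  {2,3,4,5,6,7,8,9,10}→84
  placing 0:p first → 120 extensions
  placing 1:t first → 210 extensions
total linear extensions = 330

330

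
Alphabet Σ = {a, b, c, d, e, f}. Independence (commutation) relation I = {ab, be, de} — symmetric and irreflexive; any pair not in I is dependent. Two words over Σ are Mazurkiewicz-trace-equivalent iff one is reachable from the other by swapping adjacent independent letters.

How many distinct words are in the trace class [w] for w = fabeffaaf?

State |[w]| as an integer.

0(f) covers ∅
1(a) covers 0:f
2(b) covers 0:f
3(e) covers 1:a
4(f) covers 2:b, 3:e
5(f) covers 4:f
6(a) covers 5:f
7(a) covers 6:a
8(f) covers 7:a
floor of heap: 0:f
completions by unplaced set U, small U first (add the entries for U minus each lowest piece of U):
  |U|=1: {8}:1
  |U|=2: {7,8}:1
  |U|=3: {6,7,8}:1
  |U|=4: {5,6,7,8}:1
  |U|=5: {4,5,6,7,8}:1
  |U|=6: {2,4,5,6,7,8}:1  {3,4,5,6,7,8}:1
  |U|=7: {1,3,4,5,6,7,8}:1  {2,3,4,5,6,7,8}:2
  start at 0(f): 3

3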